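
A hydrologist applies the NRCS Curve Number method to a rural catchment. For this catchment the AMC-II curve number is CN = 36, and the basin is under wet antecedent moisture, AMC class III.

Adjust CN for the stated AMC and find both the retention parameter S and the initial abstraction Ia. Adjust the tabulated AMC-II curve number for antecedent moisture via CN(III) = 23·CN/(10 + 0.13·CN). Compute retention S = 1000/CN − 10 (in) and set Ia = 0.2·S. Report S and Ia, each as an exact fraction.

S = 1600/207 in ≈ 7.729 in; Ia = 320/207 in ≈ 1.546 in

CN(III) from CN(II)=36: (23·36)/(10 + 0.13·36) = 20700/367 ≈ 56.403
Max retention: S = 1000/(20700/367) − 10 = 1600/207 in (≈ 7.729 in)
Initial abstraction Ia = S/5 = (1600/207)/5 = 320/207 ≈ 1.546 in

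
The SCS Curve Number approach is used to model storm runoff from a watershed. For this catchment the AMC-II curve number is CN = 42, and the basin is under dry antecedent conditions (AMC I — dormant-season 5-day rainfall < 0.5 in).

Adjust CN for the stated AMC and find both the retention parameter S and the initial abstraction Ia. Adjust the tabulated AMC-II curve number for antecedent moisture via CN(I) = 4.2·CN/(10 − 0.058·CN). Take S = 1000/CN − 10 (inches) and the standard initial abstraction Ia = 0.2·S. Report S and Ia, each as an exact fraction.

S = 14500/441 in ≈ 32.880 in; Ia = 2900/441 in ≈ 6.576 in

Adjust CN=42 to AMC I: 4.2·42/(10 − 0.058·42) → (882/5) ÷ (1891/250) = 44100/1891 ≈ 23.321
S = 1000/(44100/1891) − 10 = 14500/441 in ≈ 32.880 in
Ia = 0.2S: 0.2·32.880 = 6.576 in (exactly 2900/441)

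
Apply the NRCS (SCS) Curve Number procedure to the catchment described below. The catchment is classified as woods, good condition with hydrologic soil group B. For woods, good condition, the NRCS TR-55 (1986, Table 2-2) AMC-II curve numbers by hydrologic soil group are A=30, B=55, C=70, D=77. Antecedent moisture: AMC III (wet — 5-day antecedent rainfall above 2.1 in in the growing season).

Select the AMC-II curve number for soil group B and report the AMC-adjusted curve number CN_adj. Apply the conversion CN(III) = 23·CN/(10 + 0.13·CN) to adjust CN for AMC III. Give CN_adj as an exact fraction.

NRCS table: woods, good condition, soil group B → CN(II) = 55
Wet (AMC III): CN(III) = 23·55/(10 + 0.13·55) = 1265/(343/20) = 25300/343 ≈ 73.761

CN_adj = 25300/343 ≈ 73.761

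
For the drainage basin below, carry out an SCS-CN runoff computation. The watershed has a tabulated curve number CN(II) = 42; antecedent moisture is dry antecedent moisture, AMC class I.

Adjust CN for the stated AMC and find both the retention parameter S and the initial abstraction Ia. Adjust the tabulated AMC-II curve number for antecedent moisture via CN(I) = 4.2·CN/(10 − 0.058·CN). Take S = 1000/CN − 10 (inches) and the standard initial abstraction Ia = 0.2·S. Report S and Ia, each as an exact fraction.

Adjust CN=42 to AMC I: 4.2·42/(10 − 0.058·42) → (882/5) ÷ (1891/250) = 44100/1891 ≈ 23.321
Max retention: S = 1000/(44100/1891) − 10 = 14500/441 in (≈ 32.880 in)
Ia = 0.2S: 0.2·32.880 = 6.576 in (exactly 2900/441)

S = 14500/441 in ≈ 32.880 in; Ia = 2900/441 in ≈ 6.576 in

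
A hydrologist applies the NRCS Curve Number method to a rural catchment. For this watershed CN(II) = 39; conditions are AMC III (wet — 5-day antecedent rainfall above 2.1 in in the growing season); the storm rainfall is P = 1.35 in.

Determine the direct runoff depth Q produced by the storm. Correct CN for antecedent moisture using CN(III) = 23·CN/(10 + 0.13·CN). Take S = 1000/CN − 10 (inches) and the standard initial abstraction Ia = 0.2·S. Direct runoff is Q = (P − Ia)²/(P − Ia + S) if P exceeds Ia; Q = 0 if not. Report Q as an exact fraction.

Q = 0 in ≈ 0.000 in

CN(III) from CN(II)=39: (23·39)/(10 + 0.13·39) = 89700/1507 ≈ 59.522
Max retention: S = 1000/(89700/1507) − 10 = 6100/897 in (≈ 6.800 in)
Ia = 0.2·(6100/897) = 1220/897 in ≈ 1.360 in
P = 1.350 ≤ Ia = 1.360 in: entire storm abstracted, Q = 0.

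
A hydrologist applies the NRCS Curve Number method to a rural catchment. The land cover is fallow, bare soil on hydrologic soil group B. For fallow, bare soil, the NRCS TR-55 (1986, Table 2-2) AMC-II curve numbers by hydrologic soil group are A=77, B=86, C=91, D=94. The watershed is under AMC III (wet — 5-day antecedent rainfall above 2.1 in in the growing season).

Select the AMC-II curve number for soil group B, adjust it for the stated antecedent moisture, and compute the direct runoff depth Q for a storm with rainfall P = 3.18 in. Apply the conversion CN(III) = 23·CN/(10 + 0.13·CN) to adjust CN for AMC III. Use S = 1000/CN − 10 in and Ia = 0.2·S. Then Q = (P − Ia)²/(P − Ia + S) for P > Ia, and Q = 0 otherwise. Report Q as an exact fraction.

NRCS table: fallow, bare soil, soil group B → CN(II) = 86
CN(III) from CN(II)=86: (23·86)/(10 + 0.13·86) = 98900/1059 ≈ 93.390
S = 1000/(98900/1059) − 10 = 700/989 in ≈ 0.708 in
Initial abstraction Ia = S/5 = (700/989)/5 = 140/989 ≈ 0.142 in
Since P=3.180 > Ia=0.142: effective rainfall P−Ia = 150251/49450 in
Q = (150251/49450)²/((150251/49450) + 700/989) = (22575363001/2445302500)/(185251/49450) = 22575363001/9160661950 in ≈ 2.464 in

Q = 22575363001/9160661950 in ≈ 2.464 in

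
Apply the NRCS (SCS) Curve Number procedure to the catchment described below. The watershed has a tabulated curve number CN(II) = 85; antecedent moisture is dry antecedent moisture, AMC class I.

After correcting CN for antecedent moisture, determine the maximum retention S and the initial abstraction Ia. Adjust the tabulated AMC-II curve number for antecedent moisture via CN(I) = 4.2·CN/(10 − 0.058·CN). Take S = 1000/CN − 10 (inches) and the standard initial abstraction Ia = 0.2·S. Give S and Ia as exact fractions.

Dry (AMC I): CN(I) = 4.2·85/(10 − 0.058·85) = 357/(507/100) = 11900/169 ≈ 70.414
S = 1000/(11900/169) − 10 = 500/119 in ≈ 4.202 in
Ia = 0.2S: 0.2·4.202 = 0.840 in (exactly 100/119)

S = 500/119 in ≈ 4.202 in; Ia = 100/119 in ≈ 0.840 in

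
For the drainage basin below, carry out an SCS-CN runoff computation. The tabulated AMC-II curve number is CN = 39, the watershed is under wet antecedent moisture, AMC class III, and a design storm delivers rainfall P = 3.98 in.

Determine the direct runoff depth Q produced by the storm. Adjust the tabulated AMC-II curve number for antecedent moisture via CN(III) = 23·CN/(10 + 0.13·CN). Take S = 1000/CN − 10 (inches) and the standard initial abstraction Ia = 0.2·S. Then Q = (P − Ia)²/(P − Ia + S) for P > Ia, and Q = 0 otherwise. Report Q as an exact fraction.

CN(III) from CN(II)=39: (23·39)/(10 + 0.13·39) = 89700/1507 ≈ 59.522
Max retention: S = 1000/(89700/1507) − 10 = 6100/897 in (≈ 6.800 in)
Ia = 0.2S: 0.2·6.800 = 1.360 in (exactly 1220/897)
P − Ia = 3.980 − 1.360 = 117503/44850 ≈ 2.620 in (> 0, runoff occurs)
Q: (117503/44850)² ÷ (422503/44850) = 13806955009/18949259550 in (≈ 0.729 in)

Q = 13806955009/18949259550 in ≈ 0.729 in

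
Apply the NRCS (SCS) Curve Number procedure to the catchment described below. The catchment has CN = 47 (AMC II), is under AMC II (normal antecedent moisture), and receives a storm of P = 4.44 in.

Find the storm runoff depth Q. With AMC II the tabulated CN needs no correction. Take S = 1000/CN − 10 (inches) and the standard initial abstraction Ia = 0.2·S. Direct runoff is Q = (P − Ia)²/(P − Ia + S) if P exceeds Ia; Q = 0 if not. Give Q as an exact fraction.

CN(II) = 47; AMC II needs no correction.
Max retention: S = 1000/47 − 10 = 530/47 in (≈ 11.277 in)
Initial abstraction Ia = S/5 = (530/47)/5 = 106/47 ≈ 2.255 in
Since P=4.440 > Ia=2.255: effective rainfall P−Ia = 2567/1175 in
Q = (2567/1175)²/((2567/1175) + 530/47) = (6589489/1380625)/(15817/1175) = 6589489/18584975 in ≈ 0.355 in

Q = 6589489/18584975 in ≈ 0.355 in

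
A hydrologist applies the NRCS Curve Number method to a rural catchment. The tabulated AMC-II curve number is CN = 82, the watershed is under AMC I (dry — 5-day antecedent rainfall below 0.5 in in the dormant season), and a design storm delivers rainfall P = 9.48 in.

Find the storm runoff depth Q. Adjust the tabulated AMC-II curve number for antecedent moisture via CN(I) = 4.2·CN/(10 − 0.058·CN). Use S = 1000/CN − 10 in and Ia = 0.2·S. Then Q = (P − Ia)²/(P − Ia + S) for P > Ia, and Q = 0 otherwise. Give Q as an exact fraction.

Dry (AMC I): CN(I) = 4.2·82/(10 − 0.058·82) = (1722/5)/(1311/250) = 28700/437 ≈ 65.675
Retention S: 1000/CN − 10 with CN=65.675 → S = 1500/287 ≈ 5.226 in
Ia = 0.2S: 0.2·5.226 = 1.045 in (exactly 300/287)
P − Ia = 9.480 − 1.045 = 60519/7175 ≈ 8.435 in (> 0, runoff occurs)
Q = (60519/7175)²/((60519/7175) + 1500/287) = (3662549361/51480625)/(98019/7175) = 406949929/78142925 in ≈ 5.208 in

Q = 406949929/78142925 in ≈ 5.208 in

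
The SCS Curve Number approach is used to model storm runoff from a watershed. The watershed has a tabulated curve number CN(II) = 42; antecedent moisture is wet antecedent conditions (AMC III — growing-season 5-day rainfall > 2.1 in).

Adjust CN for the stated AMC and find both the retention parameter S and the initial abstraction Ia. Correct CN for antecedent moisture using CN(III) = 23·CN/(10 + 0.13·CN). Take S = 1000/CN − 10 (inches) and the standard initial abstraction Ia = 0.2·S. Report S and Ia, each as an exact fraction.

CN(III) from CN(II)=42: (23·42)/(10 + 0.13·42) = 48300/773 ≈ 62.484
Max retention: S = 1000/(48300/773) − 10 = 2900/483 in (≈ 6.004 in)
Ia = 0.2·(2900/483) = 580/483 in ≈ 1.201 in

S = 2900/483 in ≈ 6.004 in; Ia = 580/483 in ≈ 1.201 in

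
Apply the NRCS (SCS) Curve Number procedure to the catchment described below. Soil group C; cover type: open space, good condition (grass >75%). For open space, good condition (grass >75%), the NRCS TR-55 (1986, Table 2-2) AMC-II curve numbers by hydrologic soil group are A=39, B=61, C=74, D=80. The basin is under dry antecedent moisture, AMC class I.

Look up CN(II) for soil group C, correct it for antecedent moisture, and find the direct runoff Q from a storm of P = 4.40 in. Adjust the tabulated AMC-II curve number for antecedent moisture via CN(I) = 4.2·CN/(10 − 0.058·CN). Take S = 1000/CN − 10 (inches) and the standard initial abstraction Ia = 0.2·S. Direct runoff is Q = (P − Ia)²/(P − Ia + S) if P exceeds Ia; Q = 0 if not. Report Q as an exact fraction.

Q = 56116418/83710095 in ≈ 0.670 in

NRCS table: open space, good condition (grass >75%), soil group C → CN(II) = 74
Adjust CN=74 to AMC I: 4.2·74/(10 − 0.058·74) → (1554/5) ÷ (1427/250) = 77700/1427 ≈ 54.450
Retention S: 1000/CN − 10 with CN=54.450 → S = 6500/777 ≈ 8.366 in
Initial abstraction Ia = S/5 = (6500/777)/5 = 1300/777 ≈ 1.673 in
P − Ia = 4.400 − 1.673 = 10594/3885 ≈ 2.727 in (> 0, runoff occurs)
Runoff Q = (P−Ia)²/(P−Ia+S) = (2.727)²/(2.727+8.366) = 56116418/83710095 ≈ 0.670 in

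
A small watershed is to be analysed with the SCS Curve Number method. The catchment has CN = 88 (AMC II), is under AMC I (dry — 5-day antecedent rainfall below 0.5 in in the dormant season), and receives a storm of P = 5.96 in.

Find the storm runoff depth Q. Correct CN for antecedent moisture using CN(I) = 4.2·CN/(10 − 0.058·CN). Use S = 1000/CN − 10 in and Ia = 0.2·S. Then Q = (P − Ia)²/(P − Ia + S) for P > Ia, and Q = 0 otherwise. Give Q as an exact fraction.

Dry (AMC I): CN(I) = 4.2·88/(10 − 0.058·88) = (1848/5)/(612/125) = 3850/51 ≈ 75.490
S = 1000/(3850/51) − 10 = 250/77 in ≈ 3.247 in
Ia = 0.2·(250/77) = 50/77 in ≈ 0.649 in
Excess rainfall: 5.960 − 0.649 = 5.311 in; P > Ia so Q > 0
Q: (10223/1925)² ÷ (16473/1925) = 104509729/31710525 in (≈ 3.296 in)

Q = 104509729/31710525 in ≈ 3.296 in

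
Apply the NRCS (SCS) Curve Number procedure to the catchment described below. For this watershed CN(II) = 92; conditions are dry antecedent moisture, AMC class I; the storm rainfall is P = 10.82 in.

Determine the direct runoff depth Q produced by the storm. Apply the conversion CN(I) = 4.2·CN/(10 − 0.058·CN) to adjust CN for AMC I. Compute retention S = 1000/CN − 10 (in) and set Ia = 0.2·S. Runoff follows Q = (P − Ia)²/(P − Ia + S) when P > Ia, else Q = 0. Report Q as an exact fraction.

Q = 63153197809/7276467450 in ≈ 8.679 in

Dry (AMC I): CN(I) = 4.2·92/(10 − 0.058·92) = (1932/5)/(583/125) = 48300/583 ≈ 82.847
Retention S: 1000/CN − 10 with CN=82.847 → S = 1000/483 ≈ 2.070 in
Ia = 0.2·(1000/483) = 200/483 in ≈ 0.414 in
P − Ia = 10.820 − 0.414 = 251303/24150 ≈ 10.406 in (> 0, runoff occurs)
Q: (251303/24150)² ÷ (301303/24150) = 63153197809/7276467450 in (≈ 8.679 in)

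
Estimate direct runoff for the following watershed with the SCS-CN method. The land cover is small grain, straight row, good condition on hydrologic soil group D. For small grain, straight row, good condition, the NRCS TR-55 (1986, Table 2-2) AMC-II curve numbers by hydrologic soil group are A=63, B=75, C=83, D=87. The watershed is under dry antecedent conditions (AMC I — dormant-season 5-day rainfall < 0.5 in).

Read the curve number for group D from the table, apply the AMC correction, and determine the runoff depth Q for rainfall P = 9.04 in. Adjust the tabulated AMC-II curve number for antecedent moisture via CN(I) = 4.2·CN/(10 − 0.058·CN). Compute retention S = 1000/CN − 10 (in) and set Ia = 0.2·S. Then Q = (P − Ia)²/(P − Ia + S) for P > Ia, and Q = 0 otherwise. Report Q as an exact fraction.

Q = 72352840802/12398524425 in ≈ 5.836 in

NRCS table: small grain, straight row, good condition, soil group D → CN(II) = 87
Adjust CN=87 to AMC I: 4.2·87/(10 − 0.058·87) → (1827/5) ÷ (2477/500) = 182700/2477 ≈ 73.759
S = 1000/(182700/2477) − 10 = 6500/1827 in ≈ 3.558 in
Ia = 0.2S: 0.2·3.558 = 0.712 in (exactly 1300/1827)
Excess rainfall: 9.040 − 0.712 = 8.328 in; P > Ia so Q > 0
Q = (380402/45675)²/((380402/45675) + 6500/1827) = (144705681604/2086205625)/(542902/45675) = 72352840802/12398524425 in ≈ 5.836 in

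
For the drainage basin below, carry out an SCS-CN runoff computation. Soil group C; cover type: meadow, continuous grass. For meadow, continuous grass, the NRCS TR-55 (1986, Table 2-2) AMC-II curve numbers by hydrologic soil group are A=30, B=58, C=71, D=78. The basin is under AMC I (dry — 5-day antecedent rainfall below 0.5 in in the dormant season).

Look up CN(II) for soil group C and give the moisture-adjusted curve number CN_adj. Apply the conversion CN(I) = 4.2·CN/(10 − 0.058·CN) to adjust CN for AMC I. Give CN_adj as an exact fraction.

CN_adj = 149100/2941 ≈ 50.697

NRCS table: meadow, continuous grass, soil group C → CN(II) = 71
Adjust CN=71 to AMC I: 4.2·71/(10 − 0.058·71) → (1491/5) ÷ (2941/500) = 149100/2941 ≈ 50.697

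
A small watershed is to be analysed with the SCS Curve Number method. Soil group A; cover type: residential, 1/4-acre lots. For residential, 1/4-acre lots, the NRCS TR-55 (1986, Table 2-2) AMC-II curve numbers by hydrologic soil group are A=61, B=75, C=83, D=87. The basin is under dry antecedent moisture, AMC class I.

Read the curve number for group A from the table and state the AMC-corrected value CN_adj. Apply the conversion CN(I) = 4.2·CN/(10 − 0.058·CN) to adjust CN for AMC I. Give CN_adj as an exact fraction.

CN_adj = 42700/1077 ≈ 39.647

NRCS table: residential, 1/4-acre lots, soil group A → CN(II) = 61
Dry (AMC I): CN(I) = 4.2·61/(10 − 0.058·61) = (1281/5)/(3231/500) = 42700/1077 ≈ 39.647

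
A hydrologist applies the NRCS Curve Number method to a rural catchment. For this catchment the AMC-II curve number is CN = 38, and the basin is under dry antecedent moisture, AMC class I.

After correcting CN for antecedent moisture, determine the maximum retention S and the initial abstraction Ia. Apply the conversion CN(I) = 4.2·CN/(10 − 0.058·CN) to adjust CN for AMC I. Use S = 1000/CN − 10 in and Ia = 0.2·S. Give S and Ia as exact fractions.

Adjust CN=38 to AMC I: 4.2·38/(10 − 0.058·38) → (798/5) ÷ (1949/250) = 39900/1949 ≈ 20.472
S = 1000/(39900/1949) − 10 = 15500/399 in ≈ 38.847 in
Ia = 0.2·(15500/399) = 3100/399 in ≈ 7.769 in

S = 15500/399 in ≈ 38.847 in; Ia = 3100/399 in ≈ 7.769 in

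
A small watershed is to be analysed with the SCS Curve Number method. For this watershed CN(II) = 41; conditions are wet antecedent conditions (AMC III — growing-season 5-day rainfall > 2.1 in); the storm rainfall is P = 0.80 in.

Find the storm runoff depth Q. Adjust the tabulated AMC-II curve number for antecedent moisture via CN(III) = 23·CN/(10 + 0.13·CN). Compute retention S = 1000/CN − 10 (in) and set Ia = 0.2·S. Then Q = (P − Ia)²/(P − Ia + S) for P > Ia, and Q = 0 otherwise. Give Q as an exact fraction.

Q = 0 in ≈ 0.000 in

Wet (AMC III): CN(III) = 23·41/(10 + 0.13·41) = 943/(1533/100) = 94300/1533 ≈ 61.513
Max retention: S = 1000/(94300/1533) − 10 = 5900/943 in (≈ 6.257 in)
Initial abstraction Ia = S/5 = (5900/943)/5 = 1180/943 ≈ 1.251 in
P = 0.800 ≤ Ia = 1.251 in: entire storm abstracted, Q = 0.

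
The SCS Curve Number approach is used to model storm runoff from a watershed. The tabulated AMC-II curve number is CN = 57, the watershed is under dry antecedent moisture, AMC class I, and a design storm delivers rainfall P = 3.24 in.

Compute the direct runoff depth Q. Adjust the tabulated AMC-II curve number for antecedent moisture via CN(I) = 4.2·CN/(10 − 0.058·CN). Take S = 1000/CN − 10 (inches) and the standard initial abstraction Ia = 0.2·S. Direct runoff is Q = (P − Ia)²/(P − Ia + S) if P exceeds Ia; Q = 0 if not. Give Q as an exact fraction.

Q = 0 in ≈ 0.000 in

Adjust CN=57 to AMC I: 4.2·57/(10 − 0.058·57) → (1197/5) ÷ (3347/500) = 119700/3347 ≈ 35.763
Max retention: S = 1000/(119700/3347) − 10 = 21500/1197 in (≈ 17.962 in)
Initial abstraction Ia = S/5 = (21500/1197)/5 = 4300/1197 ≈ 3.592 in
P = 3.240 ≤ Ia = 3.592 in: entire storm abstracted, Q = 0.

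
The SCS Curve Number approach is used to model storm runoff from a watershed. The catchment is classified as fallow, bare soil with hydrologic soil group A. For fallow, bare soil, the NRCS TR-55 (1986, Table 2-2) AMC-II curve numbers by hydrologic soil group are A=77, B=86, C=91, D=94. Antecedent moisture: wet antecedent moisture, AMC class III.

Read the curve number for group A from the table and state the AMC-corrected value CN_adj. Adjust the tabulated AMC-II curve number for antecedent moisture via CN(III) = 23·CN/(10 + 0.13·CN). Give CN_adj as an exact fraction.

NRCS table: fallow, bare soil, soil group A → CN(II) = 77
Adjust CN=77 to AMC III: 23·77/(10 + 0.13·77) → 1771 ÷ (2001/100) = 7700/87 ≈ 88.506

CN_adj = 7700/87 ≈ 88.506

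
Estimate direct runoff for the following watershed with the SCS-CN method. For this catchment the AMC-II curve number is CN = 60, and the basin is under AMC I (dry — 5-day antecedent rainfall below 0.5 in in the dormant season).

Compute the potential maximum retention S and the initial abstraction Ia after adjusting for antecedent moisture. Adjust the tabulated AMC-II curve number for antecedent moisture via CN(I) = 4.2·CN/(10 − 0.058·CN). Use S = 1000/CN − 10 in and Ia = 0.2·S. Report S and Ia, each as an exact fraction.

Adjust CN=60 to AMC I: 4.2·60/(10 − 0.058·60) → 252 ÷ (163/25) = 6300/163 ≈ 38.650
Max retention: S = 1000/(6300/163) − 10 = 1000/63 in (≈ 15.873 in)
Ia = 0.2S: 0.2·15.873 = 3.175 in (exactly 200/63)

S = 1000/63 in ≈ 15.873 in; Ia = 200/63 in ≈ 3.175 in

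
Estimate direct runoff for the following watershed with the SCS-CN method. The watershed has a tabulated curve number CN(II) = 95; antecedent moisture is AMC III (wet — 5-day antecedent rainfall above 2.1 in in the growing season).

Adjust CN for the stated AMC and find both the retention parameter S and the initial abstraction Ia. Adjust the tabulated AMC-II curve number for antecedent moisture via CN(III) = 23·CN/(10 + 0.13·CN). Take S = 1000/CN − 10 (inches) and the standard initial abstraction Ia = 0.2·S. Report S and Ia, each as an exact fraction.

S = 100/437 in ≈ 0.229 in; Ia = 20/437 in ≈ 0.046 in

Adjust CN=95 to AMC III: 23·95/(10 + 0.13·95) → 2185 ÷ (447/20) = 43700/447 ≈ 97.763
Retention S: 1000/CN − 10 with CN=97.763 → S = 100/437 ≈ 0.229 in
Ia = 0.2·(100/437) = 20/437 in ≈ 0.046 in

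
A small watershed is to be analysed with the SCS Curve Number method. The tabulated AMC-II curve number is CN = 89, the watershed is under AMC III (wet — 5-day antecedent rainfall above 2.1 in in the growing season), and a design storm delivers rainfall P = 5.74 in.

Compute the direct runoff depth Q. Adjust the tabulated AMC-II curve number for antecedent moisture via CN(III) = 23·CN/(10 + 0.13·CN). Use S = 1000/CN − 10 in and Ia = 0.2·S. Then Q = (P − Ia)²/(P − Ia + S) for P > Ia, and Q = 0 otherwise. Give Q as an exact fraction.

Q = 332339567121/64632899150 in ≈ 5.142 in

Wet (AMC III): CN(III) = 23·89/(10 + 0.13·89) = 2047/(2157/100) = 204700/2157 ≈ 94.900
S = 1000/(204700/2157) − 10 = 1100/2047 in ≈ 0.537 in
Ia = 0.2S: 0.2·0.537 = 0.107 in (exactly 220/2047)
Excess rainfall: 5.740 − 0.107 = 5.633 in; P > Ia so Q > 0
Runoff Q = (P−Ia)²/(P−Ia+S) = (5.633)²/(5.633+0.537) = 332339567121/64632899150 ≈ 5.142 in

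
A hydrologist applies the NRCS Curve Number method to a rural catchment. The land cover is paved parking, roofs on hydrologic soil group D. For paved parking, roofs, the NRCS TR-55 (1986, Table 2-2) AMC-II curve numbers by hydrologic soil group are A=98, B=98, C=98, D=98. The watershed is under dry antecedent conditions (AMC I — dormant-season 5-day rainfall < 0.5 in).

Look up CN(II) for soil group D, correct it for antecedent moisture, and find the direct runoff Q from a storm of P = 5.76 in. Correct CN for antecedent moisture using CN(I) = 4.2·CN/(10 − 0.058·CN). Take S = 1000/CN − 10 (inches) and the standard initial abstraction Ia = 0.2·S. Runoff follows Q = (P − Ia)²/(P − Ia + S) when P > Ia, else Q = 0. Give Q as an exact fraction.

NRCS table: paved parking, roofs, soil group D → CN(II) = 98
Dry (AMC I): CN(I) = 4.2·98/(10 − 0.058·98) = (2058/5)/(1079/250) = 102900/1079 ≈ 95.366
Max retention: S = 1000/(102900/1079) − 10 = 500/1029 in (≈ 0.486 in)
Ia = 0.2·(500/1029) = 100/1029 in ≈ 0.097 in
P − Ia = 5.760 − 0.097 = 145676/25725 ≈ 5.663 in (> 0, runoff occurs)
Q: (145676/25725)² ÷ (158176/25725) = 1326343561/254317350 in (≈ 5.215 in)

Q = 1326343561/254317350 in ≈ 5.215 in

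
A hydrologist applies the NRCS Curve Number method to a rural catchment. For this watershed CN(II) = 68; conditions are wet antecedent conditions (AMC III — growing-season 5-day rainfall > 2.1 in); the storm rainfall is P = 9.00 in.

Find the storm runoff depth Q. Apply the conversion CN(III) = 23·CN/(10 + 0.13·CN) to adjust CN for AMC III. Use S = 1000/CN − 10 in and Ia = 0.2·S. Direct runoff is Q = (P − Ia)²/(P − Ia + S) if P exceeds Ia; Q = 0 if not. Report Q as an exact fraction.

Wet (AMC III): CN(III) = 23·68/(10 + 0.13·68) = 1564/(471/25) = 39100/471 ≈ 83.015
S = 1000/(39100/471) − 10 = 800/391 in ≈ 2.046 in
Ia = 0.2·(800/391) = 160/391 in ≈ 0.409 in
Excess rainfall: 9.000 − 0.409 = 8.591 in; P > Ia so Q > 0
Q: (3359/391)² ÷ (4159/391) = 11282881/1626169 in (≈ 6.938 in)

Q = 11282881/1626169 in ≈ 6.938 in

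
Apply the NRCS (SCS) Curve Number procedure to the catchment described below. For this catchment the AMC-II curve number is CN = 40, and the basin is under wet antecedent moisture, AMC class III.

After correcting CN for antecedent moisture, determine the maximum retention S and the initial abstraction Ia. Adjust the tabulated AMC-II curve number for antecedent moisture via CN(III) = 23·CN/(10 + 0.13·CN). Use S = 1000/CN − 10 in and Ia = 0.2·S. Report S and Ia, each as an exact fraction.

S = 150/23 in ≈ 6.522 in; Ia = 30/23 in ≈ 1.304 in

CN(III) from CN(II)=40: (23·40)/(10 + 0.13·40) = 1150/19 ≈ 60.526
Retention S: 1000/CN − 10 with CN=60.526 → S = 150/23 ≈ 6.522 in
Ia = 0.2S: 0.2·6.522 = 1.304 in (exactly 30/23)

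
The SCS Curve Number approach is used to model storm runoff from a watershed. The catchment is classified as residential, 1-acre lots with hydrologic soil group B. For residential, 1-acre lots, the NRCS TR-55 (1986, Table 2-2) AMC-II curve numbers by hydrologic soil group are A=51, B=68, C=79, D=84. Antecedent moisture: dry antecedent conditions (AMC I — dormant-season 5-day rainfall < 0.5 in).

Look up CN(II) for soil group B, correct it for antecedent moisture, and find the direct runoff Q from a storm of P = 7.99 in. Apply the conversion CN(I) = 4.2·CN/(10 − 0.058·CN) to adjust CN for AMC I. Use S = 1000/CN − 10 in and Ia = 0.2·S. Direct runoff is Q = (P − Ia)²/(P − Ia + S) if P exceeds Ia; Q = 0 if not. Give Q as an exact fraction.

Q = 42124689049/21607175100 in ≈ 1.950 in

NRCS table: residential, 1-acre lots, soil group B → CN(II) = 68
CN(I) from CN(II)=68: (4.2·68)/(10 − 0.058·68) = 35700/757 ≈ 47.160
Max retention: S = 1000/(35700/757) − 10 = 4000/357 in (≈ 11.204 in)
Ia = 0.2·(4000/357) = 800/357 in ≈ 2.241 in
Excess rainfall: 7.990 − 2.241 = 5.749 in; P > Ia so Q > 0
Runoff Q = (P−Ia)²/(P−Ia+S) = (5.749)²/(5.749+11.204) = 42124689049/21607175100 ≈ 1.950 in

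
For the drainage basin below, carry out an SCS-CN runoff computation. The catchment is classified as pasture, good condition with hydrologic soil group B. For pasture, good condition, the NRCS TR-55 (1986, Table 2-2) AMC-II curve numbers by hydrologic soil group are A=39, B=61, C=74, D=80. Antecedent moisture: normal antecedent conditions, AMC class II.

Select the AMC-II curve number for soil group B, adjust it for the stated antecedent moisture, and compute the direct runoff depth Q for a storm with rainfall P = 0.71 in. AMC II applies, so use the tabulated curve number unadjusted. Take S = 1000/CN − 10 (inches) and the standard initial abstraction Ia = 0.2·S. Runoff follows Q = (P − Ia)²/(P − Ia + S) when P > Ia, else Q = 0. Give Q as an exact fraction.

NRCS table: pasture, good condition, soil group B → CN(II) = 61
CN(II) = 61; AMC II needs no correction.
Max retention: S = 1000/61 − 10 = 390/61 in (≈ 6.393 in)
Ia = 0.2·(390/61) = 78/61 in ≈ 1.279 in
P = 0.710 ≤ Ia = 1.279 in: entire storm abstracted, Q = 0.

Q = 0 in ≈ 0.000 in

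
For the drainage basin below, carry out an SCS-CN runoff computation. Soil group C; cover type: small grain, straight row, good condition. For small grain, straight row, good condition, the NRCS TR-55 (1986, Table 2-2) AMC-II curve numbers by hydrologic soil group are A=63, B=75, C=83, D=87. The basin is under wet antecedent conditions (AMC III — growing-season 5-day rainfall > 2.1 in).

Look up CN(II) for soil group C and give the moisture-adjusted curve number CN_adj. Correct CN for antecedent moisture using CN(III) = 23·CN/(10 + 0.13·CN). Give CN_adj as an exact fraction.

NRCS table: small grain, straight row, good condition, soil group C → CN(II) = 83
Adjust CN=83 to AMC III: 23·83/(10 + 0.13·83) → 1909 ÷ (2079/100) = 190900/2079 ≈ 91.823

CN_adj = 190900/2079 ≈ 91.823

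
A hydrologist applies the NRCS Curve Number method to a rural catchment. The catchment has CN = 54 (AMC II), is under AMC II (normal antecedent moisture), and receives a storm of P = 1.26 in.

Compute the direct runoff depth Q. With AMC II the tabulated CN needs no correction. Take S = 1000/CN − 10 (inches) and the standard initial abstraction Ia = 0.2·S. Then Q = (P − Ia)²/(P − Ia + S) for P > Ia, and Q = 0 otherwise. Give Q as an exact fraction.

Q = 0 in ≈ 0.000 in

CN(II) = 54; AMC II needs no correction.
Max retention: S = 1000/54 − 10 = 230/27 in (≈ 8.519 in)
Ia = 0.2S: 0.2·8.519 = 1.704 in (exactly 46/27)
P = 1.260 ≤ Ia = 1.704 in: entire storm abstracted, Q = 0.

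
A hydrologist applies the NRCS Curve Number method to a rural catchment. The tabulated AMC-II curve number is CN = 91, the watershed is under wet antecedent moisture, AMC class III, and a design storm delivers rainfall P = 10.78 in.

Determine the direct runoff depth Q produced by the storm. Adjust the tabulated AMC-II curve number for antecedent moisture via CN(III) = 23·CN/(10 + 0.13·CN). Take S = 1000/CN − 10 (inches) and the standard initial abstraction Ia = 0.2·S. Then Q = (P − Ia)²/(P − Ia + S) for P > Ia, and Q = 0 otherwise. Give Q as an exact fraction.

Q = 1252445242129/121825890550 in ≈ 10.281 in

CN(III) from CN(II)=91: (23·91)/(10 + 0.13·91) = 209300/2183 ≈ 95.877
Max retention: S = 1000/(209300/2183) − 10 = 900/2093 in (≈ 0.430 in)
Initial abstraction Ia = S/5 = (900/2093)/5 = 180/2093 ≈ 0.086 in
Excess rainfall: 10.780 − 0.086 = 10.694 in; P > Ia so Q > 0
Q = (1119127/104650)²/((1119127/104650) + 900/2093) = (1252445242129/10951622500)/(1164127/104650) = 1252445242129/121825890550 in ≈ 10.281 in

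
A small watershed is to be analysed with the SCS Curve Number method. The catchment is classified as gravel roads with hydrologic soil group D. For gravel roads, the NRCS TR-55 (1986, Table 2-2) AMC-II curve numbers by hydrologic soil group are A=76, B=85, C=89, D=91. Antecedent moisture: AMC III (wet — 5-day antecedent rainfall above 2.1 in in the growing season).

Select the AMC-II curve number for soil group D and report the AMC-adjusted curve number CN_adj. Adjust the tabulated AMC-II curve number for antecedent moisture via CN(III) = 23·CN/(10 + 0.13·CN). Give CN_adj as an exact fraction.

NRCS table: gravel roads, soil group D → CN(II) = 91
Wet (AMC III): CN(III) = 23·91/(10 + 0.13·91) = 2093/(2183/100) = 209300/2183 ≈ 95.877

CN_adj = 209300/2183 ≈ 95.877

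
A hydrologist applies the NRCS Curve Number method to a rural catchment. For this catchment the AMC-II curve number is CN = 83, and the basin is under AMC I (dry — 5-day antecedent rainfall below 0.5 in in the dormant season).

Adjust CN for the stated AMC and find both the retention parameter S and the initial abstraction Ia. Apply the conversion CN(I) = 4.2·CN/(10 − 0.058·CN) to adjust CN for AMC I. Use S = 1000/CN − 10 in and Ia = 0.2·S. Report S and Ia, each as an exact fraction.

CN(I) from CN(II)=83: (4.2·83)/(10 − 0.058·83) = 174300/2593 ≈ 67.219
Max retention: S = 1000/(174300/2593) − 10 = 8500/1743 in (≈ 4.877 in)
Initial abstraction Ia = S/5 = (8500/1743)/5 = 1700/1743 ≈ 0.975 in

S = 8500/1743 in ≈ 4.877 in; Ia = 1700/1743 in ≈ 0.975 in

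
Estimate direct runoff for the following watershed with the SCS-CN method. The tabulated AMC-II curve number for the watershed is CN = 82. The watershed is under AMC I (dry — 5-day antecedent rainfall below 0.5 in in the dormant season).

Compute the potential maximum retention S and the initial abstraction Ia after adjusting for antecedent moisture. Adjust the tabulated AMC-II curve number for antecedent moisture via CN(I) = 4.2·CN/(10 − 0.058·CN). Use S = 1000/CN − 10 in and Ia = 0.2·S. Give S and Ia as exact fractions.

S = 1500/287 in ≈ 5.226 in; Ia = 300/287 in ≈ 1.045 in

Adjust CN=82 to AMC I: 4.2·82/(10 − 0.058·82) → (1722/5) ÷ (1311/250) = 28700/437 ≈ 65.675
Max retention: S = 1000/(28700/437) − 10 = 1500/287 in (≈ 5.226 in)
Ia = 0.2S: 0.2·5.226 = 1.045 in (exactly 300/287)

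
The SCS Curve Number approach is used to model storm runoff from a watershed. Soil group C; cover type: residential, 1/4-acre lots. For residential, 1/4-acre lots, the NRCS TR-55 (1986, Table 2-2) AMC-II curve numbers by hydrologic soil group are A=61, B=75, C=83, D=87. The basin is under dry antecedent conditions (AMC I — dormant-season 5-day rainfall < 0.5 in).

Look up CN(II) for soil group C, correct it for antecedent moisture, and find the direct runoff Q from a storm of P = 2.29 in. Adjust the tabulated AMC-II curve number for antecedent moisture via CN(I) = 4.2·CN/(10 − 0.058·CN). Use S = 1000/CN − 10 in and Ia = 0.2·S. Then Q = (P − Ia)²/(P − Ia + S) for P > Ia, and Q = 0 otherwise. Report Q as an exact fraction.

Q = 52508347609/188095322100 in ≈ 0.279 in

NRCS table: residential, 1/4-acre lots, soil group C → CN(II) = 83
CN(I) from CN(II)=83: (4.2·83)/(10 − 0.058·83) = 174300/2593 ≈ 67.219
Max retention: S = 1000/(174300/2593) − 10 = 8500/1743 in (≈ 4.877 in)
Ia = 0.2S: 0.2·4.877 = 0.975 in (exactly 1700/1743)
Since P=2.290 > Ia=0.975: effective rainfall P−Ia = 229147/174300 in
Runoff Q = (P−Ia)²/(P−Ia+S) = (1.315)²/(1.315+4.877) = 52508347609/188095322100 ≈ 0.279 in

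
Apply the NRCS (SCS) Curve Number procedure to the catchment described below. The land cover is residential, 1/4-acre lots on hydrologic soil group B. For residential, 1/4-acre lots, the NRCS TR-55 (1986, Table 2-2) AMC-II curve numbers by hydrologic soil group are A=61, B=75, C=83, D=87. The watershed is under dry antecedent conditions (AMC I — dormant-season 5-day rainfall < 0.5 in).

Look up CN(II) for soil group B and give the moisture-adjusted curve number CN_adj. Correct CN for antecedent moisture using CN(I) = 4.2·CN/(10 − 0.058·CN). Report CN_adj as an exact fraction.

NRCS table: residential, 1/4-acre lots, soil group B → CN(II) = 75
Dry (AMC I): CN(I) = 4.2·75/(10 − 0.058·75) = 315/(113/20) = 6300/113 ≈ 55.752

CN_adj = 6300/113 ≈ 55.752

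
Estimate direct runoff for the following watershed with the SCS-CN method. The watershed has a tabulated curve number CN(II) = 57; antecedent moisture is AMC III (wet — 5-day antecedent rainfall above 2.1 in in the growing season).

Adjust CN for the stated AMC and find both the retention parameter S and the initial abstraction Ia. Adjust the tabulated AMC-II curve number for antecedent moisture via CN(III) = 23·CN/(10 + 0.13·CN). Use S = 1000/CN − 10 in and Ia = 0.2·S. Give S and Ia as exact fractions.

Wet (AMC III): CN(III) = 23·57/(10 + 0.13·57) = 1311/(1741/100) = 131100/1741 ≈ 75.302
S = 1000/(131100/1741) − 10 = 4300/1311 in ≈ 3.280 in
Ia = 0.2S: 0.2·3.280 = 0.656 in (exactly 860/1311)

S = 4300/1311 in ≈ 3.280 in; Ia = 860/1311 in ≈ 0.656 in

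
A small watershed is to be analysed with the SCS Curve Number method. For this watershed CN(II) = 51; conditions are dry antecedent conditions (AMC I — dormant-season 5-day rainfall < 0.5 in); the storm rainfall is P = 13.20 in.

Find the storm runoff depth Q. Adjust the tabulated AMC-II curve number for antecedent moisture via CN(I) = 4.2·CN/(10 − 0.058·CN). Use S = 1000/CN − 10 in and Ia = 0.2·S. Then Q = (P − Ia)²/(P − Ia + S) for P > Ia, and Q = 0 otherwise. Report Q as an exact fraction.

Dry (AMC I): CN(I) = 4.2·51/(10 − 0.058·51) = (1071/5)/(3521/500) = 15300/503 ≈ 30.417
Retention S: 1000/CN − 10 with CN=30.417 → S = 3500/153 ≈ 22.876 in
Ia = 0.2·(3500/153) = 700/153 in ≈ 4.575 in
Excess rainfall: 13.200 − 4.575 = 8.625 in; P > Ia so Q > 0
Q: (6598/765)² ÷ (24098/765) = 21766802/9217485 in (≈ 2.361 in)

Q = 21766802/9217485 in ≈ 2.361 in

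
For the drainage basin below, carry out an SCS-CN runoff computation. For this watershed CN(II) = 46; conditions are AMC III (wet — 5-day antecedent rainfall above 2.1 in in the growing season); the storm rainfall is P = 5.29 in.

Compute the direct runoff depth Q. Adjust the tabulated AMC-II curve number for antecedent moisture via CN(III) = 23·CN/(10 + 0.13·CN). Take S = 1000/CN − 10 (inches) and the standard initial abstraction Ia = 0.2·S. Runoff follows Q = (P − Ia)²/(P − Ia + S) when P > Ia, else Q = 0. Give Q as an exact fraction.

Adjust CN=46 to AMC III: 23·46/(10 + 0.13·46) → 1058 ÷ (799/50) = 52900/799 ≈ 66.208
Retention S: 1000/CN − 10 with CN=66.208 → S = 2700/529 ≈ 5.104 in
Ia = 0.2·(2700/529) = 540/529 in ≈ 1.021 in
P − Ia = 5.290 − 1.021 = 225841/52900 ≈ 4.269 in (> 0, runoff occurs)
Runoff Q = (P−Ia)²/(P−Ia+S) = (4.269)²/(4.269+5.104) = 51004157281/26229988900 ≈ 1.944 in

Q = 51004157281/26229988900 in ≈ 1.944 in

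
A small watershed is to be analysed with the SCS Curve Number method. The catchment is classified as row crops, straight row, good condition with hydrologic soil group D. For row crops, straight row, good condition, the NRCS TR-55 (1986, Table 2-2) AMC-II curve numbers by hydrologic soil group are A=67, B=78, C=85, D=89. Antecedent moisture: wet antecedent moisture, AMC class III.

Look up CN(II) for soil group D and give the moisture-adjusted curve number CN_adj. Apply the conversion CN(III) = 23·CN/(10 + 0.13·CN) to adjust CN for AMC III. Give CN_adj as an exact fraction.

NRCS table: row crops, straight row, good condition, soil group D → CN(II) = 89
Wet (AMC III): CN(III) = 23·89/(10 + 0.13·89) = 2047/(2157/100) = 204700/2157 ≈ 94.900

CN_adj = 204700/2157 ≈ 94.900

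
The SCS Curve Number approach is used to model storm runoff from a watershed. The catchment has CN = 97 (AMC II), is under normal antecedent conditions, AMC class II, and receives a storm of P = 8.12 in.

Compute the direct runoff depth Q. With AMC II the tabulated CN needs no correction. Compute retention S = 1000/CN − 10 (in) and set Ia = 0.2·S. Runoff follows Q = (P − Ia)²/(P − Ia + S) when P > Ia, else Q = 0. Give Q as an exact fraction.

CN(II) = 97; AMC II needs no correction.
S = 1000/97 − 10 = 30/97 in ≈ 0.309 in
Ia = 0.2S: 0.2·0.309 = 0.062 in (exactly 6/97)
Excess rainfall: 8.120 − 0.062 = 8.058 in; P > Ia so Q > 0
Q: (19541/2425)² ÷ (20291/2425) = 381850681/49205675 in (≈ 7.760 in)

Q = 381850681/49205675 in ≈ 7.760 in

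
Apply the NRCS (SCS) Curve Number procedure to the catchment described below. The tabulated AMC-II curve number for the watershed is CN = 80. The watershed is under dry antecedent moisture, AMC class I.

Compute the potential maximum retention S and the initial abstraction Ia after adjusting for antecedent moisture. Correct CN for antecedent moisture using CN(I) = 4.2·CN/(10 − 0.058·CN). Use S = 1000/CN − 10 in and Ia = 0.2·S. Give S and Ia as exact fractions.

S = 125/21 in ≈ 5.952 in; Ia = 25/21 in ≈ 1.190 in

Adjust CN=80 to AMC I: 4.2·80/(10 − 0.058·80) → 336 ÷ (134/25) = 4200/67 ≈ 62.687
Retention S: 1000/CN − 10 with CN=62.687 → S = 125/21 ≈ 5.952 in
Ia = 0.2·(125/21) = 25/21 in ≈ 1.190 in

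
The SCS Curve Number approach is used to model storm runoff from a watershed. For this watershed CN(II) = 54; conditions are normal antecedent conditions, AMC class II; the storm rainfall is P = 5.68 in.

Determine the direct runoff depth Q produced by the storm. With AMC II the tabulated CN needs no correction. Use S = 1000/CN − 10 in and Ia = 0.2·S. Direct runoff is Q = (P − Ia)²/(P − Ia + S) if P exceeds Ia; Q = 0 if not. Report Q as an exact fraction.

AMC II — tabulated CN = 54 applies directly.
Max retention: S = 1000/54 − 10 = 230/27 in (≈ 8.519 in)
Initial abstraction Ia = S/5 = (230/27)/5 = 46/27 ≈ 1.704 in
Excess rainfall: 5.680 − 1.704 = 3.976 in; P > Ia so Q > 0
Q = (2684/675)²/((2684/675) + 230/27) = (7203856/455625)/(8434/675) = 3601928/2846475 in ≈ 1.265 in

Q = 3601928/2846475 in ≈ 1.265 in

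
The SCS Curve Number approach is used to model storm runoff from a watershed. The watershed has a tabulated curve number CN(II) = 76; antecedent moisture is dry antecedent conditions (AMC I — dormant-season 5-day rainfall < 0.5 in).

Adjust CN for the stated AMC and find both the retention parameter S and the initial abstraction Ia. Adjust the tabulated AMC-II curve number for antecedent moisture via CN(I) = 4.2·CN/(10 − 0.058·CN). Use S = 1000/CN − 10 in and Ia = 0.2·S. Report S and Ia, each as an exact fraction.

Adjust CN=76 to AMC I: 4.2·76/(10 − 0.058·76) → (1596/5) ÷ (699/125) = 13300/233 ≈ 57.082
Max retention: S = 1000/(13300/233) − 10 = 1000/133 in (≈ 7.519 in)
Ia = 0.2S: 0.2·7.519 = 1.504 in (exactly 200/133)

S = 1000/133 in ≈ 7.519 in; Ia = 200/133 in ≈ 1.504 in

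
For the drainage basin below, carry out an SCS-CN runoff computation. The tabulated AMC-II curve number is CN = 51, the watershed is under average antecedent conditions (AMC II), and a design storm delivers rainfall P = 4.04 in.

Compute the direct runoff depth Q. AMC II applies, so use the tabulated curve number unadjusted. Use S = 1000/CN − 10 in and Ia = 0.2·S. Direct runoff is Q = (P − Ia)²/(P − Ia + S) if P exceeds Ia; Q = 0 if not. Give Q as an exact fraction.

Q = 7295401/19062525 in ≈ 0.383 in

Average conditions: CN = 51 (no AMC adjustment).
Max retention: S = 1000/51 − 10 = 490/51 in (≈ 9.608 in)
Ia = 0.2·(490/51) = 98/51 in ≈ 1.922 in
Since P=4.040 > Ia=1.922: effective rainfall P−Ia = 2701/1275 in
Runoff Q = (P−Ia)²/(P−Ia+S) = (2.118)²/(2.118+9.608) = 7295401/19062525 ≈ 0.383 in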